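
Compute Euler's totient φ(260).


Factor n: 260 = 2^2 × 5 × 13
φ(n) = n · ∏(1 - 1/p) over distinct primes p | n
φ(260) = 260 · (1 - 1/2) · (1 - 1/5) · (1 - 1/13) = 96

φ(260) = 96


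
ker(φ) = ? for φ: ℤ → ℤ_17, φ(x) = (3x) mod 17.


Kernel = preimage of identity
ker(φ) = {x ∈ ℤ : 3x ≡ 0 (mod 17)}. gcd(3,17) = 1, so 3x ≡ 0 (mod 17) ⟺ x ≡ 0 (mod 17/1 = 17). Hence ker(φ) = 17ℤ

ker(φ) = 17ℤ


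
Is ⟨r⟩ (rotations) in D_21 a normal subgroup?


H = ⟨r⟩ (rotations) in D_21
The rotation subgroup ⟨r⟩ has index 2 in D_21, so it is normal

Yes, normal subgroup


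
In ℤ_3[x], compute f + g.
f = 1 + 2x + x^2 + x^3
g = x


Add coefficients mod 3:
x^0: 1 + 0 = 1 (mod 3)
x^1: 2 + 1 = 0 (mod 3)
x^2: 1 + 0 = 1 (mod 3)
x^3: 1 + 0 = 1 (mod 3)
Result: 1 + x^2 + x^3

f + g = 1 + x^2 + x^3


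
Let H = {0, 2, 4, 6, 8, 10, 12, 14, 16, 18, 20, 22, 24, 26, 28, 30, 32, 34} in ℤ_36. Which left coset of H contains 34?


34 + H = {34 + h (mod 36) : h ∈ H}
34+0=34, 34+2=0, 34+4=2, 34+6=4, 34+8=6, 34+10=8, 34+12=10, 34+14=12, 34+16=14, 34+18=16, 34+20=18, 34+22=20, 34+24=22, 34+26=24, 34+28=26, 34+30=28, 34+32=30, 34+34=32
34 + H = {0, 2, 4, 6, 8, 10, 12, 14, 16, 18, 20, 22, 24, 26, 28, 30, 32, 34} = 0 + H

34 + H = {0, 2, 4, 6, 8, 10, 12, 14, 16, 18, 20, 22, 24, 26, 28, 30, 32, 34}


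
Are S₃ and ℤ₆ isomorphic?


Comparing S₃ and ℤ₆:
S₃ is non-abelian, ℤ₆ is abelian

No, S₃ ≇ ℤ₆


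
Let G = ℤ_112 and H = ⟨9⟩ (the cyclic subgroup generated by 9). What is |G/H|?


|⟨9⟩| = n / gcd(9, 112) = 112 / 1 = 112
H is normal (ℤ_112 is abelian).
|G/H| = |G| / |H| = 112 / 112 = 1

|G/H| = 1


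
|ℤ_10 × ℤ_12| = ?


|A × B| = |A| · |B|
|ℤ_10 × ℤ_12| = 10 × 12 = 120

|ℤ_10 × ℤ_12| = 120


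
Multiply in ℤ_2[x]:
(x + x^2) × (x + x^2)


Expand and collect like terms; reduce coefficients mod 2:
x^0: 0·0 = 0 ≡ 0 (mod 2)
x^1: 0·1 + 1·0 = 0 ≡ 0 (mod 2)
x^2: 0·1 + 1·1 + 1·0 = 1 ≡ 1 (mod 2)
x^3: 1·1 + 1·1 = 2 ≡ 0 (mod 2)
x^4: 1·1 = 1 ≡ 1 (mod 2)
Result: x^2 + x^4

f · g = x^2 + x^4


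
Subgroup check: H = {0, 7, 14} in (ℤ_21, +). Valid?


Subgroup test for H = {0, 7, 14} in (ℤ_21, +):
(1) 0 ∈ H? Yes
(2) Closure: for all a,b ∈ H, (a+b) mod 21 ∈ H? Yes
(3) Inverses: for all a ∈ H, -a mod 21 ∈ H? Yes

Yes, H is a subgroup of ℤ_21


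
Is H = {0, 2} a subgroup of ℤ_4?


Subgroup test for H = {0, 2} in (ℤ_4, +):
(1) 0 ∈ H? Yes
(2) Closure: for all a,b ∈ H, (a+b) mod 4 ∈ H? Yes
(3) Inverses: for all a ∈ H, -a mod 4 ∈ H? Yes

Yes, H is a subgroup of ℤ_4


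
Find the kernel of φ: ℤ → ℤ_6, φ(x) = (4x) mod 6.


Kernel = preimage of identity
ker(φ) = {x ∈ ℤ : 4x ≡ 0 (mod 6)}. gcd(4,6) = 2, so 4x ≡ 0 (mod 6) ⟺ x ≡ 0 (mod 6/2 = 3). Hence ker(φ) = 3ℤ

ker(φ) = 3ℤ


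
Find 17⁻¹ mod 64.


Use the extended Euclidean algorithm to write 1 = 17·s + 64·t; then s mod 64 is the inverse.
Euclidean algorithm:
  17 = 0·64 + 17
  64 = 3·17 + 13
  17 = 1·13 + 4
  13 = 3·4 + 1
  4 = 4·1 + 0
gcd(17,64) = 1
Back-substitution gives: 17·(-15) + 64·(4) = 1
So 17⁻¹ ≡ -15 ≡ 49 (mod 64)
Check: 17 × 49 = 833 ≡ 1 (mod 64) ✓

17⁻¹ ≡ 49 (mod 64)


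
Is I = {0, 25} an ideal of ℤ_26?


Check ideal conditions for I = {0, 25} in ℤ_26:
(1) I is an additive subgroup? No
(2) For r ∈ ℤ_26 and a ∈ I: r·a ∈ I? No  [counterexample: r=2, a=25, r·a mod 26 = 24 ∉ I]

No, I is not an ideal of ℤ_26


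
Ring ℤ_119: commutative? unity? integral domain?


ℤ_119 is a commutative ring with unity 1; 119 = 7×17 is composite, so 7·17 ≡ 0 gives zero divisors (not an integral domain)
Commutative: Yes
Integral domain: No
Has unity: Yes

ℤ_119: Commutative=Yes, Unity=Yes


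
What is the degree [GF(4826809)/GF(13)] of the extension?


GF(4826809) = GF(13^6), so the extension degree is 6

[GF(4826809)/GF(13)] = 6


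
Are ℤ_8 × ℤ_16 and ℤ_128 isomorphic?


Comparing ℤ_8 × ℤ_16 and ℤ_128:
gcd(8,16) = 8 ≠ 1. Max element order in ℤ_8×ℤ_16 is lcm(8,16) = 16 < 128, so it has no element of order 128

No, ℤ_8 × ℤ_16 ≇ ℤ_128


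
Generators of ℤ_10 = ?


g generates ℤ_n iff gcd(g,n) = 1
Checking each g ∈ {1,...,9}:
gcd(1,10) = 1
gcd(2,10) = 2
gcd(3,10) = 1
gcd(4,10) = 2
gcd(5,10) = 5
gcd(6,10) = 2
gcd(7,10) = 1
gcd(8,10) = 2
gcd(9,10) = 1
Generators: {1, 3, 7, 9}
Number of generators = φ(10) = 4

Generators of ℤ_10 = {1, 3, 7, 9}


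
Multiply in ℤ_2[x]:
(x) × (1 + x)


Expand and collect like terms; reduce coefficients mod 2:
x^0: 0·1 = 0 ≡ 0 (mod 2)
x^1: 0·1 + 1·1 = 1 ≡ 1 (mod 2)
x^2: 1·1 = 1 ≡ 1 (mod 2)
Result: x + x^2

f · g = x + x^2


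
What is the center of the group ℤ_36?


Z(G) = {g ∈ G | gx = xg for all x ∈ G}
ℤ_36 is abelian, so Z(G) = G

Z(ℤ_36) = ℤ_36


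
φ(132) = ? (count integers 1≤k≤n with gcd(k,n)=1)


Factor n: 132 = 2^2 × 3 × 11
φ(n) = n · ∏(1 - 1/p) over distinct primes p | n
φ(132) = 132 · (1 - 1/2) · (1 - 1/3) · (1 - 1/11) = 40

φ(132) = 40


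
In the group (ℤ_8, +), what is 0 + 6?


Operation: addition mod 8
0 + 6 = (a + b) mod 8 with a = 0, b = 6

0 + 6 = 6


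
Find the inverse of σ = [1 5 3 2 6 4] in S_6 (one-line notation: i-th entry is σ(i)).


To find σ⁻¹, swap domain and range:
σ(1) = 1 → σ⁻¹(1) = 1
σ(2) = 5 → σ⁻¹(5) = 2
σ(3) = 3 → σ⁻¹(3) = 3
σ(4) = 2 → σ⁻¹(2) = 4
σ(5) = 6 → σ⁻¹(6) = 5
σ(6) = 4 → σ⁻¹(4) = 6

σ⁻¹ = [1 4 3 6 2 5]


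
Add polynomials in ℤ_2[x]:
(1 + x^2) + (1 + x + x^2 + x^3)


Add coefficients mod 2:
x^0: 1 + 1 = 0 (mod 2)
x^1: 0 + 1 = 1 (mod 2)
x^2: 1 + 1 = 0 (mod 2)
x^3: 0 + 1 = 1 (mod 2)
Result: x + x^3

f + g = x + x^3


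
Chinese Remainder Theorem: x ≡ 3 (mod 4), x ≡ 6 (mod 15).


m₁ = 4, m₂ = 15, gcd = 1, so CRT applies. M = m₁·m₂ = 60
Let M₁ = M/m₁ = 15, M₂ = M/m₂ = 4
Find y₁ ≡ M₁⁻¹ (mod m₁): 15⁻¹ ≡ 3 (mod 4)
Find y₂ ≡ M₂⁻¹ (mod m₂): 4⁻¹ ≡ 4 (mod 15)
x = a₁·M₁·y₁ + a₂·M₂·y₂ = 3·15·3 + 6·4·4 = 231
Reduce mod 60: x ≡ 51
Check: 51 mod 4 = 3 ✓, 51 mod 15 = 6 ✓

x ≡ 51 (mod 60)


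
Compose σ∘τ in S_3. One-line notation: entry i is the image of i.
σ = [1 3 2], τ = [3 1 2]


σ∘τ: apply τ first, then σ
1 →τ 3 →σ 2
2 →τ 1 →σ 1
3 →τ 2 →σ 3

σ∘τ = [2 1 3]


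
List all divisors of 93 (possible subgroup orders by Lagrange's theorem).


Lagrange's theorem: |H| divides |G|
|G| = 93
Divisors of 93: 1, 3, 31, 93

Possible subgroup orders: {1, 3, 31, 93}


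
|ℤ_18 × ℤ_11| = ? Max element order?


|ℤ_18 × ℤ_11| = 18 × 11 = 198
Max element order = lcm(18,11) = 198
Cyclic? Yes (gcd=1)

|ℤ_18×ℤ_11| = 198, max element order = 198


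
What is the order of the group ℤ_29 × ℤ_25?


|A × B| = |A| · |B|
|ℤ_29 × ℤ_25| = 29 × 25 = 725

|ℤ_29 × ℤ_25| = 725


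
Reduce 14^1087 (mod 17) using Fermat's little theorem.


Fermat's little theorem: if p is prime and gcd(a,p)=1, then a^(p-1) ≡ 1 (mod p)
p = 17 is prime, gcd(14,17) = 1
Reduce exponent: 1087 mod 16 = 15
So 14^1087 ≡ 14^15 (mod 17)
14^15 mod 17 = 11

14^1087 ≡ 11 (mod 17)


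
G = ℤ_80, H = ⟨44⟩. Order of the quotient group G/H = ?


|⟨44⟩| = n / gcd(44, 80) = 80 / 4 = 20
H is normal (ℤ_80 is abelian).
|G/H| = |G| / |H| = 80 / 20 = 4

|G/H| = 4


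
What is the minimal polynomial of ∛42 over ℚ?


∛42 satisfies x³ - 42 = 0, irreducible over ℚ (no rational root; 42 is not a perfect cube)

Minimal polynomial: x³ - 42


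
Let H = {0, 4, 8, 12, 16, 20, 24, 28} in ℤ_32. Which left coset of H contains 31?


31 + H = {31 + h (mod 32) : h ∈ H}
31+0=31, 31+4=3, 31+8=7, 31+12=11, 31+16=15, 31+20=19, 31+24=23, 31+28=27
31 + H = {3, 7, 11, 15, 19, 23, 27, 31} = 3 + H

31 + H = {3, 7, 11, 15, 19, 23, 27, 31}


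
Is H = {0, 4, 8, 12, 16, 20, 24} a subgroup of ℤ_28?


Subgroup test for H = {0, 4, 8, 12, 16, 20, 24} in (ℤ_28, +):
(1) 0 ∈ H? Yes
(2) Closure: for all a,b ∈ H, (a+b) mod 28 ∈ H? Yes
(3) Inverses: for all a ∈ H, -a mod 28 ∈ H? Yes

Yes, H is a subgroup of ℤ_28


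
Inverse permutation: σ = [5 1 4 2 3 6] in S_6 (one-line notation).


To find σ⁻¹, swap domain and range:
σ(1) = 5 → σ⁻¹(5) = 1
σ(2) = 1 → σ⁻¹(1) = 2
σ(3) = 4 → σ⁻¹(4) = 3
σ(4) = 2 → σ⁻¹(2) = 4
σ(5) = 3 → σ⁻¹(3) = 5
σ(6) = 6 → σ⁻¹(6) = 6

σ⁻¹ = [2 4 5 3 1 6]


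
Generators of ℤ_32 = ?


g generates ℤ_n iff gcd(g,n) = 1
Prime factors of 32: 2
Generators are g ∈ {1,...,31} not divisible by any of these primes.
Generators: {1, 3, 5, 7, 9, 11, 13, 15, 17, 19, 21, 23, 25, 27, 29, 31}
Number of generators = φ(32) = 16

Generators of ℤ_32 = {1, 3, 5, 7, 9, 11, 13, 15, 17, 19, 21, 23, 25, 27, 29, 31}


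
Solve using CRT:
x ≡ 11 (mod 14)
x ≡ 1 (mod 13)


m₁ = 14, m₂ = 13, gcd = 1, so CRT applies. M = m₁·m₂ = 182
Let M₁ = M/m₁ = 13, M₂ = M/m₂ = 14
Find y₁ ≡ M₁⁻¹ (mod m₁): 13⁻¹ ≡ 13 (mod 14)
Find y₂ ≡ M₂⁻¹ (mod m₂): 14⁻¹ ≡ 1 (mod 13)
x = a₁·M₁·y₁ + a₂·M₂·y₂ = 11·13·13 + 1·14·1 = 1873
Reduce mod 182: x ≡ 53
Check: 53 mod 14 = 11 ✓, 53 mod 13 = 1 ✓

x ≡ 53 (mod 182)


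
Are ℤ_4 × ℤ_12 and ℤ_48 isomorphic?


Comparing ℤ_4 × ℤ_12 and ℤ_48:
gcd(4,12) = 4 ≠ 1. Max element order in ℤ_4×ℤ_12 is lcm(4,12) = 12 < 48, so it has no element of order 48

No, ℤ_4 × ℤ_12 ≇ ℤ_48


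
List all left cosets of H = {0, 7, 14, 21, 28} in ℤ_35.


H = {0, 7, 14, 21, 28}, |H| = 5
Number of cosets = |G|/|H| = 35/5 = 7
0 + H = {0, 7, 14, 21, 28}
1 + H = {1, 8, 15, 22, 29}
2 + H = {2, 9, 16, 23, 30}
3 + H = {3, 10, 17, 24, 31}
4 + H = {4, 11, 18, 25, 32}
5 + H = {5, 12, 19, 26, 33}
6 + H = {6, 13, 20, 27, 34}

Cosets: 0+H={0,7,14,21,28}; 1+H={1,8,15,22,29}; 2+H={2,9,16,23,30}; 3+H={3,10,17,24,31}; 4+H={4,11,18,25,32}; 5+H={5,12,19,26,33}; 6+H={6,13,20,27,34}


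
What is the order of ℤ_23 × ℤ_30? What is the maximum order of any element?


|ℤ_23 × ℤ_30| = 23 × 30 = 690
Max element order = lcm(23,30) = 690
Cyclic? Yes (gcd=1)

|ℤ_23×ℤ_30| = 690, max element order = 690


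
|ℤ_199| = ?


ℤ_n has n elements.

|ℤ_199| = 199


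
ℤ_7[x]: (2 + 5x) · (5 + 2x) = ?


Expand and collect like terms; reduce coefficients mod 7:
x^0: 2·5 = 10 ≡ 3 (mod 7)
x^1: 2·2 + 5·5 = 29 ≡ 1 (mod 7)
x^2: 5·2 = 10 ≡ 3 (mod 7)
Result: 3 + x + 3x^2

f · g = 3 + x + 3x^2


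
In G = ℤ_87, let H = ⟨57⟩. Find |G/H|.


|⟨57⟩| = n / gcd(57, 87) = 87 / 3 = 29
H is normal (ℤ_87 is abelian).
|G/H| = |G| / |H| = 87 / 29 = 3

|G/H| = 3


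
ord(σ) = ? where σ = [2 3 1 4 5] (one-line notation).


Cycle decomposition: (1 2 3)
Cycle lengths: 3
Order = lcm(3) = 3

ord(σ) = 3


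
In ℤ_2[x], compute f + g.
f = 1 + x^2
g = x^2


Add coefficients mod 2:
x^0: 1 + 0 = 1 (mod 2)
x^1: 0 + 0 = 0 (mod 2)
x^2: 1 + 1 = 0 (mod 2)
Result: 1

f + g = 1


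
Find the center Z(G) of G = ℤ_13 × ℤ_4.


Z(G) = {g ∈ G | gx = xg for all x ∈ G}
Direct product of abelian groups is abelian, so Z(G) = G

Z(ℤ_13 × ℤ_4) = ℤ_13 × ℤ_4


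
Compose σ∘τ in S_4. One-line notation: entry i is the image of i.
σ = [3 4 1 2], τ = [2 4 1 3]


σ∘τ: apply τ first, then σ
1 →τ 2 →σ 4
2 →τ 4 →σ 2
3 →τ 1 →σ 3
4 →τ 3 →σ 1

σ∘τ = [4 2 3 1]


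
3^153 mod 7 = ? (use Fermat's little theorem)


Fermat's little theorem: if p is prime and gcd(a,p)=1, then a^(p-1) ≡ 1 (mod p)
p = 7 is prime, gcd(3,7) = 1
Reduce exponent: 153 mod 6 = 3
So 3^153 ≡ 3^3 (mod 7)
3^3 mod 7 = 6

3^153 ≡ 6 (mod 7)


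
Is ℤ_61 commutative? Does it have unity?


ℤ_61 is a commutative ring with unity 1; 61 is prime, so ℤ_61 is a field (hence an integral domain)
Commutative: Yes
Integral domain: Yes
Has unity: Yes

ℤ_61: Commutative=Yes, Unity=Yes


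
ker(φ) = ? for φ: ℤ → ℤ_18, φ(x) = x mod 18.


Kernel = preimage of identity
ker(φ) = {x ∈ ℤ : x ≡ 0 (mod 18)} = 18ℤ = {0, ±18, ±36, ...}

ker(φ) = 18ℤ


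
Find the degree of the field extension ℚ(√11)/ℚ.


√11 has minimal polynomial x² - 11 (irreducible over ℚ since 11 is squarefree)

[ℚ(√11)/ℚ] = 2


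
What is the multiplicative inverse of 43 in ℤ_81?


Use the extended Euclidean algorithm to write 1 = 43·s + 81·t; then s mod 81 is the inverse.
Euclidean algorithm:
  43 = 0·81 + 43
  81 = 1·43 + 38
  43 = 1·38 + 5
  38 = 7·5 + 3
  5 = 1·3 + 2
  3 = 1·2 + 1
  2 = 2·1 + 0
gcd(43,81) = 1
Back-substitution gives: 43·(-32) + 81·(17) = 1
So 43⁻¹ ≡ -32 ≡ 49 (mod 81)
Check: 43 × 49 = 2107 ≡ 1 (mod 81) ✓

43⁻¹ ≡ 49 (mod 81)


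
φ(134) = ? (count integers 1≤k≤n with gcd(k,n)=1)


Factor n: 134 = 2 × 67
φ(n) = n · ∏(1 - 1/p) over distinct primes p | n
φ(134) = 134 · (1 - 1/2) · (1 - 1/67) = 66

φ(134) = 66


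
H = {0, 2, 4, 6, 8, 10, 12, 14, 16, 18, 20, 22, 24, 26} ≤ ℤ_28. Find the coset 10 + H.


10 + H = {10 + h (mod 28) : h ∈ H}
10+0=10, 10+2=12, 10+4=14, 10+6=16, 10+8=18, 10+10=20, 10+12=22, 10+14=24, 10+16=26, 10+18=0, 10+20=2, 10+22=4, 10+24=6, 10+26=8
10 + H = {0, 2, 4, 6, 8, 10, 12, 14, 16, 18, 20, 22, 24, 26} = 0 + H

10 + H = {0, 2, 4, 6, 8, 10, 12, 14, 16, 18, 20, 22, 24, 26}


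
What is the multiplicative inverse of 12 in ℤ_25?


Use the extended Euclidean algorithm to write 1 = 12·s + 25·t; then s mod 25 is the inverse.
Euclidean algorithm:
  12 = 0·25 + 12
  25 = 2·12 + 1
  12 = 12·1 + 0
gcd(12,25) = 1
Back-substitution gives: 12·(-2) + 25·(1) = 1
So 12⁻¹ ≡ -2 ≡ 23 (mod 25)
Check: 12 × 23 = 276 ≡ 1 (mod 25) ✓

12⁻¹ ≡ 23 (mod 25)


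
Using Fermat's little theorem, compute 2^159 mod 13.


Fermat's little theorem: if p is prime and gcd(a,p)=1, then a^(p-1) ≡ 1 (mod p)
p = 13 is prime, gcd(2,13) = 1
Reduce exponent: 159 mod 12 = 3
So 2^159 ≡ 2^3 (mod 13)
2^3 mod 13 = 8

2^159 ≡ 8 (mod 13)


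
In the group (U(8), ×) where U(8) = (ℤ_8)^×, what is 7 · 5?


Operation: multiplication mod 8
7 · 5 = (a × b) mod 8 with a = 7, b = 5

7 · 5 = 3


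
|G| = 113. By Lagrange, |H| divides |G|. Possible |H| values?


Lagrange's theorem: |H| divides |G|
|G| = 113
Divisors of 113: 1, 113

Possible subgroup orders: {1, 113}


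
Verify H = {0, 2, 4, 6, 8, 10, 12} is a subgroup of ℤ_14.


Subgroup test for H = {0, 2, 4, 6, 8, 10, 12} in (ℤ_14, +):
(1) 0 ∈ H? Yes
(2) Closure: for all a,b ∈ H, (a+b) mod 14 ∈ H? Yes
(3) Inverses: for all a ∈ H, -a mod 14 ∈ H? Yes

Yes, H is a subgroup of ℤ_14


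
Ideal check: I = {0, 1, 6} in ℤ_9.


Check ideal conditions for I = {0, 1, 6} in ℤ_9:
(1) I is an additive subgroup? No
(2) For r ∈ ℤ_9 and a ∈ I: r·a ∈ I? No  [counterexample: r=2, a=1, r·a mod 9 = 2 ∉ I]

No, I is not an ideal of ℤ_9


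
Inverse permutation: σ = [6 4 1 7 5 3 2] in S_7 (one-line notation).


To find σ⁻¹, swap domain and range:
σ(1) = 6 → σ⁻¹(6) = 1
σ(2) = 4 → σ⁻¹(4) = 2
σ(3) = 1 → σ⁻¹(1) = 3
σ(4) = 7 → σ⁻¹(7) = 4
σ(5) = 5 → σ⁻¹(5) = 5
σ(6) = 3 → σ⁻¹(3) = 6
σ(7) = 2 → σ⁻¹(2) = 7

σ⁻¹ = [3 7 6 2 5 1 4]


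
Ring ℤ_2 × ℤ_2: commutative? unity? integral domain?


Direct product ring; commutative with unity (1,1); but (1,0)·(0,1) = (0,0) gives zero divisors, so not an integral domain
Commutative: Yes
Integral domain: No
Has unity: Yes

ℤ_2 × ℤ_2: Commutative=Yes, Unity=Yes


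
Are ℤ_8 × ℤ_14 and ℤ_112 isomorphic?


Comparing ℤ_8 × ℤ_14 and ℤ_112:
gcd(8,14) = 2 ≠ 1. Max element order in ℤ_8×ℤ_14 is lcm(8,14) = 56 < 112, so it has no element of order 112

No, ℤ_8 × ℤ_14 ≇ ℤ_112


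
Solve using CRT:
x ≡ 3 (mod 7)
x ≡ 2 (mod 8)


m₁ = 7, m₂ = 8, gcd = 1, so CRT applies. M = m₁·m₂ = 56
Let M₁ = M/m₁ = 8, M₂ = M/m₂ = 7
Find y₁ ≡ M₁⁻¹ (mod m₁): 8⁻¹ ≡ 1 (mod 7)
Find y₂ ≡ M₂⁻¹ (mod m₂): 7⁻¹ ≡ 7 (mod 8)
x = a₁·M₁·y₁ + a₂·M₂·y₂ = 3·8·1 + 2·7·7 = 122
Reduce mod 56: x ≡ 10
Check: 10 mod 7 = 3 ✓, 10 mod 8 = 2 ✓

x ≡ 10 (mod 56)


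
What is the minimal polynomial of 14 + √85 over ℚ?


Let α = 14 + √85. Then α - 14 = √85, so (α - 14)² = 85, giving α² - 28α + 111 = 0. Degree 2 and α ∉ ℚ, so this is the minimal polynomial.

Minimal polynomial: x² - 28x + 111


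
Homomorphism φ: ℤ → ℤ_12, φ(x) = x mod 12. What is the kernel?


Kernel = preimage of identity
ker(φ) = {x ∈ ℤ : x ≡ 0 (mod 12)} = 12ℤ = {0, ±12, ±24, ...}

ker(φ) = 12ℤ


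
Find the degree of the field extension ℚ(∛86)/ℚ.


∛86 has minimal polynomial x³ - 86 (irreducible over ℚ since 86 is not a perfect cube)

[ℚ(∛86)/ℚ] = 3


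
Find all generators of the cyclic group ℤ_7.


g generates ℤ_n iff gcd(g,n) = 1
Checking each g ∈ {1,...,6}:
gcd(1,7) = 1
gcd(2,7) = 1
gcd(3,7) = 1
gcd(4,7) = 1
gcd(5,7) = 1
gcd(6,7) = 1
Generators: {1, 2, 3, 4, 5, 6}
Number of generators = φ(7) = 6

Generators of ℤ_7 = {1, 2, 3, 4, 5, 6}


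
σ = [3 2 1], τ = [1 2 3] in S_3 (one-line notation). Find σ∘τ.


σ∘τ: apply τ first, then σ
1 →τ 1 →σ 3
2 →τ 2 →σ 2
3 →τ 3 →σ 1

σ∘τ = [3 2 1]


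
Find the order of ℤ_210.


ℤ_n has n elements.

|ℤ_210| = 210


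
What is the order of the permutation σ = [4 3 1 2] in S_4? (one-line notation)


Cycle decomposition: (1 4 2 3)
Cycle lengths: 4
Order = lcm(4) = 4

ord(σ) = 4


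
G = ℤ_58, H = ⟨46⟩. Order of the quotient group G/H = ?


|⟨46⟩| = n / gcd(46, 58) = 58 / 2 = 29
H is normal (ℤ_58 is abelian).
|G/H| = |G| / |H| = 58 / 29 = 2

|G/H| = 2


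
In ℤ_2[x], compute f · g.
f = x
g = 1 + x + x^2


Expand and collect like terms; reduce coefficients mod 2:
x^0: 0·1 = 0 ≡ 0 (mod 2)
x^1: 0·1 + 1·1 = 1 ≡ 1 (mod 2)
x^2: 0·1 + 1·1 = 1 ≡ 1 (mod 2)
x^3: 1·1 = 1 ≡ 1 (mod 2)
Result: x + x^2 + x^3

f · g = x + x^2 + x^3


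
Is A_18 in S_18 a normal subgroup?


H = A_18 in S_18
A_18 has index 2 in S_18, and every subgroup of index 2 is normal

Yes, normal subgroup


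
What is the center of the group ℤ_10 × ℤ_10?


Z(G) = {g ∈ G | gx = xg for all x ∈ G}
Direct product of abelian groups is abelian, so Z(G) = G

Z(ℤ_10 × ℤ_10) = ℤ_10 × ℤ_10


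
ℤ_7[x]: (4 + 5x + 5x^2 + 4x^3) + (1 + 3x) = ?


Add coefficients mod 7:
x^0: 4 + 1 = 5 (mod 7)
x^1: 5 + 3 = 1 (mod 7)
x^2: 5 + 0 = 5 (mod 7)
x^3: 4 + 0 = 4 (mod 7)
Result: 5 + x + 5x^2 + 4x^3

f + g = 5 + x + 5x^2 + 4x^3


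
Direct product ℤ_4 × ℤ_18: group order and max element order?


|ℤ_4 × ℤ_18| = 4 × 18 = 72
Max element order = lcm(4,18) = 36
Cyclic? No (gcd=2)

|ℤ_4×ℤ_18| = 72, max element order = 36


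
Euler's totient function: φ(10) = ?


φ(n) = count of k ∈ {1,...,n} with gcd(k,n)=1
Coprimes to 10: {1, 3, 7, 9}
Count: 4

φ(10) = 4


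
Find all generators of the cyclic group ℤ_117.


g generates ℤ_n iff gcd(g,n) = 1
Prime factors of 117: 3, 13
Generators are g ∈ {1,...,116} not divisible by any of these primes.
Generators: {1, 2, 4, 5, 7, 8, 10, 11, 14, 16, 17, 19, 20, 22, 23, 25, 28, 29, 31, 32, 34, 35, 37, 38, 40, 41, 43, 44, 46, 47, 49, 50, 53, 55, 56, 58, 59, 61, 62, 64, 67, 68, 70, 71, 73, 74, 76, 77, 79, 80, 82, 83, 85, 86, 88, 89, 92, 94, 95, 97, 98, 100, 101, 103, 106, 107, 109, 110, 112, 113, 115, 116}
Number of generators = φ(117) = 72

Generators of ℤ_117 = {1, 2, 4, 5, 7, 8, 10, 11, 14, 16, 17, 19, 20, 22, 23, 25, 28, 29, 31, 32, 34, 35, 37, 38, 40, 41, 43, 44, 46, 47, 49, 50, 53, 55, 56, 58, 59, 61, 62, 64, 67, 68, 70, 71, 73, 74, 76, 77, 79, 80, 82, 83, 85, 86, 88, 89, 92, 94, 95, 97, 98, 100, 101, 103, 106, 107, 109, 110, 112, 113, 115, 116}


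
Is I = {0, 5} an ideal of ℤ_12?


Check ideal conditions for I = {0, 5} in ℤ_12:
(1) I is an additive subgroup? No
(2) For r ∈ ℤ_12 and a ∈ I: r·a ∈ I? No  [counterexample: r=2, a=5, r·a mod 12 = 10 ∉ I]

No, I is not an ideal of ℤ_12


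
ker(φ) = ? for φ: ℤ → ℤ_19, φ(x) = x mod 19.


Kernel = preimage of identity
ker(φ) = {x ∈ ℤ : x ≡ 0 (mod 19)} = 19ℤ = {0, ±19, ±38, ...}

ker(φ) = 19ℤ


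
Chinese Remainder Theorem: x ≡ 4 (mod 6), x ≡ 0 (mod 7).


m₁ = 6, m₂ = 7, gcd = 1, so CRT applies. M = m₁·m₂ = 42
Let M₁ = M/m₁ = 7, M₂ = M/m₂ = 6
Find y₁ ≡ M₁⁻¹ (mod m₁): 7⁻¹ ≡ 1 (mod 6)
Find y₂ ≡ M₂⁻¹ (mod m₂): 6⁻¹ ≡ 6 (mod 7)
x = a₁·M₁·y₁ + a₂·M₂·y₂ = 4·7·1 + 0·6·6 = 28
Reduce mod 42: x ≡ 28
Check: 28 mod 6 = 4 ✓, 28 mod 7 = 0 ✓

x ≡ 28 (mod 42)


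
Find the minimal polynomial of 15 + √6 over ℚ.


Let α = 15 + √6. Then α - 15 = √6, so (α - 15)² = 6, giving α² - 30α + 219 = 0. Degree 2 and α ∉ ℚ, so this is the minimal polynomial.

Minimal polynomial: x² - 30x + 219


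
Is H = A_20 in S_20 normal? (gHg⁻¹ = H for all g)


H = A_20 in S_20
A_20 has index 2 in S_20, and every subgroup of index 2 is normal

Yes, normal subgroup


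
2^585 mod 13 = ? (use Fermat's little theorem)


Fermat's little theorem: if p is prime and gcd(a,p)=1, then a^(p-1) ≡ 1 (mod p)
p = 13 is prime, gcd(2,13) = 1
Reduce exponent: 585 mod 12 = 9
So 2^585 ≡ 2^9 (mod 13)
2^9 mod 13 = 5

2^585 ≡ 5 (mod 13)


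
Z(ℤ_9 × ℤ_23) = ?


Z(G) = {g ∈ G | gx = xg for all x ∈ G}
Direct product of abelian groups is abelian, so Z(G) = G

Z(ℤ_9 × ℤ_23) = ℤ_9 × ℤ_23


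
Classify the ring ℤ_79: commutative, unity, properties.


ℤ_79 is a commutative ring with unity 1; 79 is prime, so ℤ_79 is a field (hence an integral domain)
Commutative: Yes
Integral domain: Yes
Has unity: Yes

ℤ_79: Commutative=Yes, Unity=Yes


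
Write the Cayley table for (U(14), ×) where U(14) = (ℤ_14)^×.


Elements: {1, 3, 5, 9, 11, 13}
Operation: multiplication mod 14
Entry (a, b) = (a × b) mod 14

Cayley table:
   |  1 |  3 |  5 |  9 | 11 | 13
 1 |  1 |  3 |  5 |  9 | 11 | 13
 3 |  3 |  9 |  1 | 13 |  5 | 11
 5 |  5 |  1 | 11 |  3 | 13 |  9
 9 |  9 | 13 |  3 | 11 |  1 |  5
11 | 11 |  5 | 13 |  1 |  9 |  3
13 | 13 | 11 |  9 |  5 |  3 |  1


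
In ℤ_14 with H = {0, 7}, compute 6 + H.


6 + H = {6 + h (mod 14) : h ∈ H}
6+0=6, 6+7=13

6 + H = {6, 13}


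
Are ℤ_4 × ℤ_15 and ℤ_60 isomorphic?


Comparing ℤ_4 × ℤ_15 and ℤ_60:
gcd(4,15) = 1, so ℤ_4 × ℤ_15 ≅ ℤ_60 (CRT)

Yes, ℤ_4 × ℤ_15 ≅ ℤ_60


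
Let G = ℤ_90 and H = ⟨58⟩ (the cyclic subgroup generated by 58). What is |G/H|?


|⟨58⟩| = n / gcd(58, 90) = 90 / 2 = 45
H is normal (ℤ_90 is abelian).
|G/H| = |G| / |H| = 90 / 45 = 2

|G/H| = 2


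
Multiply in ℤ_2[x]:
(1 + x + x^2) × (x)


Expand and collect like terms; reduce coefficients mod 2:
x^0: 1·0 = 0 ≡ 0 (mod 2)
x^1: 1·1 + 1·0 = 1 ≡ 1 (mod 2)
x^2: 1·1 + 1·0 = 1 ≡ 1 (mod 2)
x^3: 1·1 = 1 ≡ 1 (mod 2)
Result: x + x^2 + x^3

f · g = x + x^2 + x^3


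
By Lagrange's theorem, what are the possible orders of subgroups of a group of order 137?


Lagrange's theorem: |H| divides |G|
|G| = 137
Divisors of 137: 1, 137

Possible subgroup orders: {1, 137}


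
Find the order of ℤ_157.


ℤ_n has n elements.

|ℤ_157| = 157


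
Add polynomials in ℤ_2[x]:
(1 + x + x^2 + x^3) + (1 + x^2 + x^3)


Add coefficients mod 2:
x^0: 1 + 1 = 0 (mod 2)
x^1: 1 + 0 = 1 (mod 2)
x^2: 1 + 1 = 0 (mod 2)
x^3: 1 + 1 = 0 (mod 2)
Result: x

f + g = x


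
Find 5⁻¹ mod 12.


Use the extended Euclidean algorithm to write 1 = 5·s + 12·t; then s mod 12 is the inverse.
Euclidean algorithm:
  5 = 0·12 + 5
  12 = 2·5 + 2
  5 = 2·2 + 1
  2 = 2·1 + 0
gcd(5,12) = 1
Back-substitution gives: 5·(5) + 12·(-2) = 1
So 5⁻¹ ≡ 5 ≡ 5 (mod 12)
Check: 5 × 5 = 25 ≡ 1 (mod 12) ✓

5⁻¹ ≡ 5 (mod 12)


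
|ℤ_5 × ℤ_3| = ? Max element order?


|ℤ_5 × ℤ_3| = 5 × 3 = 15
Max element order = lcm(5,3) = 15
Cyclic? Yes (gcd=1)

|ℤ_5×ℤ_3| = 15, max element order = 15


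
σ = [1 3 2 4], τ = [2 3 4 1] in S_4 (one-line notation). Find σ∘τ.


σ∘τ: apply τ first, then σ
1 →τ 2 →σ 3
2 →τ 3 →σ 2
3 →τ 4 →σ 4
4 →τ 1 →σ 1

σ∘τ = [3 2 4 1]


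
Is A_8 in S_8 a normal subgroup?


H = A_8 in S_8
A_8 has index 2 in S_8, and every subgroup of index 2 is normal

Yes, normal subgroup


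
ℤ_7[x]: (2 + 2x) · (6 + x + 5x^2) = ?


Expand and collect like terms; reduce coefficients mod 7:
x^0: 2·6 = 12 ≡ 5 (mod 7)
x^1: 2·1 + 2·6 = 14 ≡ 0 (mod 7)
x^2: 2·5 + 2·1 = 12 ≡ 5 (mod 7)
x^3: 2·5 = 10 ≡ 3 (mod 7)
Result: 5 + 5x^2 + 3x^3

f · g = 5 + 5x^2 + 3x^3


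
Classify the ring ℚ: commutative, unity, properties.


ℚ is a field: commutative, has unity, every nonzero element is a unit (hence an integral domain)
Commutative: Yes
Integral domain: Yes
Has unity: Yes

ℚ: Commutative=Yes, Unity=Yes


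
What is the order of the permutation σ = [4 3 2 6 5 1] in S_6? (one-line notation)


Cycle decomposition: (1 4 6) (2 3)
Cycle lengths: 3, 2
Order = lcm(3, 2) = 6

ord(σ) = 6


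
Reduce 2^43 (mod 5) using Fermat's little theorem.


Fermat's little theorem: if p is prime and gcd(a,p)=1, then a^(p-1) ≡ 1 (mod p)
p = 5 is prime, gcd(2,5) = 1
Reduce exponent: 43 mod 4 = 3
So 2^43 ≡ 2^3 (mod 5)
2^3 mod 5 = 3

2^43 ≡ 3 (mod 5)


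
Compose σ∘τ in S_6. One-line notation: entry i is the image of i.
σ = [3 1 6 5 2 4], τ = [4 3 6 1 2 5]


σ∘τ: apply τ first, then σ
1 →τ 4 →σ 5
2 →τ 3 →σ 6
3 →τ 6 →σ 4
4 →τ 1 →σ 3
5 →τ 2 →σ 1
6 →τ 5 →σ 2

σ∘τ = [5 6 4 3 1 2]


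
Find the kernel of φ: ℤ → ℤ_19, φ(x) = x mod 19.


Kernel = preimage of identity
ker(φ) = {x ∈ ℤ : x ≡ 0 (mod 19)} = 19ℤ = {0, ±19, ±38, ...}

ker(φ) = 19ℤ


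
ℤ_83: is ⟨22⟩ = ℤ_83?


g generates ℤ_n iff gcd(g, n) = 1
gcd(22, 83) = 1
Since gcd = 1, 22 is a generator.

Yes, 22 generates ℤ_83


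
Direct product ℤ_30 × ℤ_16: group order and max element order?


|ℤ_30 × ℤ_16| = 30 × 16 = 480
Max element order = lcm(30,16) = 240
Cyclic? No (gcd=2)

|ℤ_30×ℤ_16| = 480, max element order = 240


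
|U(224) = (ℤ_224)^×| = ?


U(n) is the group of units mod n; |U(n)| = φ(n)
|U(224)| = φ(224) = 96

|U(224) = (ℤ_224)^×| = 96


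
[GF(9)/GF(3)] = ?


GF(9) = GF(3^2), so the extension degree is 2

[GF(9)/GF(3)] = 2


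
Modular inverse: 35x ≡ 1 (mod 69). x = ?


Use the extended Euclidean algorithm to write 1 = 35·s + 69·t; then s mod 69 is the inverse.
Euclidean algorithm:
  35 = 0·69 + 35
  69 = 1·35 + 34
  35 = 1·34 + 1
  34 = 34·1 + 0
gcd(35,69) = 1
Back-substitution gives: 35·(2) + 69·(-1) = 1
So 35⁻¹ ≡ 2 ≡ 2 (mod 69)
Check: 35 × 2 = 70 ≡ 1 (mod 69) ✓

35⁻¹ ≡ 2 (mod 69)


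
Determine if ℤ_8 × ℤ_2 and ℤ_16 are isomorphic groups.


Comparing ℤ_8 × ℤ_2 and ℤ_16:
gcd(8,2) = 2 ≠ 1. Max element order in ℤ_8×ℤ_2 is lcm(8,2) = 8 < 16, so it has no element of order 16

No, ℤ_8 × ℤ_2 ≇ ℤ_16


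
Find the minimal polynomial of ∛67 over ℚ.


∛67 satisfies x³ - 67 = 0, irreducible over ℚ (no rational root; 67 is not a perfect cube)

Minimal polynomial: x³ - 67


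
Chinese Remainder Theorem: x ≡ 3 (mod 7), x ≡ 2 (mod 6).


m₁ = 7, m₂ = 6, gcd = 1, so CRT applies. M = m₁·m₂ = 42
Let M₁ = M/m₁ = 6, M₂ = M/m₂ = 7
Find y₁ ≡ M₁⁻¹ (mod m₁): 6⁻¹ ≡ 6 (mod 7)
Find y₂ ≡ M₂⁻¹ (mod m₂): 7⁻¹ ≡ 1 (mod 6)
x = a₁·M₁·y₁ + a₂·M₂·y₂ = 3·6·6 + 2·7·1 = 122
Reduce mod 42: x ≡ 38
Check: 38 mod 7 = 3 ✓, 38 mod 6 = 2 ✓

x ≡ 38 (mod 42)


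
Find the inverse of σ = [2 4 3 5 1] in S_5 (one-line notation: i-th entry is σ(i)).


To find σ⁻¹, swap domain and range:
σ(1) = 2 → σ⁻¹(2) = 1
σ(2) = 4 → σ⁻¹(4) = 2
σ(3) = 3 → σ⁻¹(3) = 3
σ(4) = 5 → σ⁻¹(5) = 4
σ(5) = 1 → σ⁻¹(1) = 5

σ⁻¹ = [5 1 3 2 4]


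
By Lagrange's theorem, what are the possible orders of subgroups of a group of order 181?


Lagrange's theorem: |H| divides |G|
|G| = 181
Divisors of 181: 1, 181

Possible subgroup orders: {1, 181}


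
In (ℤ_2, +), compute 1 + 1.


Operation: addition mod 2
1 + 1 = (a + b) mod 2 with a = 1, b = 1

1 + 1 = 0


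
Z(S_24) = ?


Z(G) = {g ∈ G | gx = xg for all x ∈ G}
S_n is non-abelian for n ≥ 3; Z(S_24) is trivial

Z(S_24) = {e}


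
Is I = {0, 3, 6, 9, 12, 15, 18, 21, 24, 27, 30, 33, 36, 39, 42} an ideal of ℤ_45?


Check ideal conditions for I = {0, 3, 6, 9, 12, 15, 18, 21, 24, 27, 30, 33, 36, 39, 42} in ℤ_45:
(1) I is an additive subgroup? Yes
(2) For r ∈ ℤ_45 and a ∈ I: r·a ∈ I? Yes

Yes, I is an ideal of ℤ_45


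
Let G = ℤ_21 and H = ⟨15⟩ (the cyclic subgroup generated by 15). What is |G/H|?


|⟨15⟩| = n / gcd(15, 21) = 21 / 3 = 7
H is normal (ℤ_21 is abelian).
|G/H| = |G| / |H| = 21 / 7 = 3

|G/H| = 3


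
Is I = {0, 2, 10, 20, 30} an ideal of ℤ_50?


Check ideal conditions for I = {0, 2, 10, 20, 30} in ℤ_50:
(1) I is an additive subgroup? No
(2) For r ∈ ℤ_50 and a ∈ I: r·a ∈ I? No  [counterexample: r=2, a=2, r·a mod 50 = 4 ∉ I]

No, I is not an ideal of ℤ_50


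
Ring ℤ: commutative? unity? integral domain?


integers form a commutative ring with unity 1; no zero divisors
Commutative: Yes
Integral domain: Yes
Has unity: Yes

ℤ: Commutative=Yes, Unity=Yes


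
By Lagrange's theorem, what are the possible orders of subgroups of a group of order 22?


Lagrange's theorem: |H| divides |G|
|G| = 22
Divisors of 22: 1, 2, 11, 22

Possible subgroup orders: {1, 2, 11, 22}


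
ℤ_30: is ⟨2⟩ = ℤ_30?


g generates ℤ_n iff gcd(g, n) = 1
gcd(2, 30) = 2
Since gcd = 2 ≠ 1, ⟨2⟩ has order 15 < 30, so 2 is not a generator.

No, 2 does not generate ℤ_30


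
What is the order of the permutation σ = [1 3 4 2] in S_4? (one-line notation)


Cycle decomposition: (2 3 4)
Cycle lengths: 3
Order = lcm(3) = 3

ord(σ) = 3


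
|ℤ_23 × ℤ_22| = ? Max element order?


|ℤ_23 × ℤ_22| = 23 × 22 = 506
Max element order = lcm(23,22) = 506
Cyclic? Yes (gcd=1)

|ℤ_23×ℤ_22| = 506, max element order = 506


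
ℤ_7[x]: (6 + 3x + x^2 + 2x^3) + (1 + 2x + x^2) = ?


Add coefficients mod 7:
x^0: 6 + 1 = 0 (mod 7)
x^1: 3 + 2 = 5 (mod 7)
x^2: 1 + 1 = 2 (mod 7)
x^3: 2 + 0 = 2 (mod 7)
Result: 5x + 2x^2 + 2x^3

f + g = 5x + 2x^2 + 2x^3


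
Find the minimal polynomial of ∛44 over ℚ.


∛44 satisfies x³ - 44 = 0, irreducible over ℚ (no rational root; 44 is not a perfect cube)

Minimal polynomial: x³ - 44


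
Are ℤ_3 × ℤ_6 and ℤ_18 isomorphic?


Comparing ℤ_3 × ℤ_6 and ℤ_18:
gcd(3,6) = 3 ≠ 1. Max element order in ℤ_3×ℤ_6 is lcm(3,6) = 6 < 18, so it has no element of order 18

No, ℤ_3 × ℤ_6 ≇ ℤ_18


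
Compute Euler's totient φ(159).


Factor n: 159 = 3 × 53
φ(n) = n · ∏(1 - 1/p) over distinct primes p | n
φ(159) = 159 · (1 - 1/3) · (1 - 1/53) = 104

φ(159) = 104


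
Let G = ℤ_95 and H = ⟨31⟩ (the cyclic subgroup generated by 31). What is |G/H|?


|⟨31⟩| = n / gcd(31, 95) = 95 / 1 = 95
H is normal (ℤ_95 is abelian).
|G/H| = |G| / |H| = 95 / 95 = 1

|G/H| = 1


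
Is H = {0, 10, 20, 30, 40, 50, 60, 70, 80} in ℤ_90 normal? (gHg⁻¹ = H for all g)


H = {0, 10, 20, 30, 40, 50, 60, 70, 80} in ℤ_90
ℤ_90 is abelian; every subgroup of an abelian group is normal

Yes, normal subgroup


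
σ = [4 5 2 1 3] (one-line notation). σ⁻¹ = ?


To find σ⁻¹, swap domain and range:
σ(1) = 4 → σ⁻¹(4) = 1
σ(2) = 5 → σ⁻¹(5) = 2
σ(3) = 2 → σ⁻¹(2) = 3
σ(4) = 1 → σ⁻¹(1) = 4
σ(5) = 3 → σ⁻¹(3) = 5

σ⁻¹ = [4 3 5 1 2]


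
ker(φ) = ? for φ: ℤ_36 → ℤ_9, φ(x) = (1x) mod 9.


Kernel = preimage of identity
ker(φ) = {x ∈ ℤ_36 : 1x ≡ 0 (mod 9)}. Since 9 | 36, φ is well-defined. The kernel is the cyclic subgroup ⟨9⟩ of ℤ_36 (order 4), i.e. {0, 9, 18, 27}

ker(φ) = {0, 9, 18, 27}


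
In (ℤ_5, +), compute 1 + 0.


Operation: addition mod 5
1 + 0 = (a + b) mod 5 with a = 1, b = 0

1 + 0 = 1


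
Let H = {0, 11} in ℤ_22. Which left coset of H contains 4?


4 + H = {4 + h (mod 22) : h ∈ H}
4+0=4, 4+11=15

4 + H = {4, 15}


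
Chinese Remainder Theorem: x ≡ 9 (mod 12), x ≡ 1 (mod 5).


m₁ = 12, m₂ = 5, gcd = 1, so CRT applies. M = m₁·m₂ = 60
Let M₁ = M/m₁ = 5, M₂ = M/m₂ = 12
Find y₁ ≡ M₁⁻¹ (mod m₁): 5⁻¹ ≡ 5 (mod 12)
Find y₂ ≡ M₂⁻¹ (mod m₂): 12⁻¹ ≡ 3 (mod 5)
x = a₁·M₁·y₁ + a₂·M₂·y₂ = 9·5·5 + 1·12·3 = 261
Reduce mod 60: x ≡ 21
Check: 21 mod 12 = 9 ✓, 21 mod 5 = 1 ✓

x ≡ 21 (mod 60)


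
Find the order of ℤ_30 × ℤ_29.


|A × B| = |A| · |B|
|ℤ_30 × ℤ_29| = 30 × 29 = 870

|ℤ_30 × ℤ_29| = 870


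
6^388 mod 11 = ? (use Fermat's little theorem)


Fermat's little theorem: if p is prime and gcd(a,p)=1, then a^(p-1) ≡ 1 (mod p)
p = 11 is prime, gcd(6,11) = 1
Reduce exponent: 388 mod 10 = 8
So 6^388 ≡ 6^8 (mod 11)
6^8 mod 11 = 4

6^388 ≡ 4 (mod 11)


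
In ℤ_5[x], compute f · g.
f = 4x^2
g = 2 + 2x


Expand and collect like terms; reduce coefficients mod 5:
x^0: 0·2 = 0 ≡ 0 (mod 5)
x^1: 0·2 + 0·2 = 0 ≡ 0 (mod 5)
x^2: 0·2 + 4·2 = 8 ≡ 3 (mod 5)
x^3: 4·2 = 8 ≡ 3 (mod 5)
Result: 3x^2 + 3x^3

f · g = 3x^2 + 3x^3


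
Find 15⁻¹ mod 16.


Use the extended Euclidean algorithm to write 1 = 15·s + 16·t; then s mod 16 is the inverse.
Euclidean algorithm:
  15 = 0·16 + 15
  16 = 1·15 + 1
  15 = 15·1 + 0
gcd(15,16) = 1
Back-substitution gives: 15·(-1) + 16·(1) = 1
So 15⁻¹ ≡ -1 ≡ 15 (mod 16)
Check: 15 × 15 = 225 ≡ 1 (mod 16) ✓

15⁻¹ ≡ 15 (mod 16)


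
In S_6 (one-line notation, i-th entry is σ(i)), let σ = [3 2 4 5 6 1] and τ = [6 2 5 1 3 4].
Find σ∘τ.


σ∘τ: apply τ first, then σ
1 →τ 6 →σ 1
2 →τ 2 →σ 2
3 →τ 5 →σ 6
4 →τ 1 →σ 3
5 →τ 3 →σ 4
6 →τ 4 →σ 5

σ∘τ = [1 2 6 3 4 5]


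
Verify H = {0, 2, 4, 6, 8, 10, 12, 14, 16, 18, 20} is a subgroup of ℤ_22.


Subgroup test for H = {0, 2, 4, 6, 8, 10, 12, 14, 16, 18, 20} in (ℤ_22, +):
(1) 0 ∈ H? Yes
(2) Closure: for all a,b ∈ H, (a+b) mod 22 ∈ H? Yes
(3) Inverses: for all a ∈ H, -a mod 22 ∈ H? Yes

Yes, H is a subgroup of ℤ_22


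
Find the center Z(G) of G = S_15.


Z(G) = {g ∈ G | gx = xg for all x ∈ G}
S_n is non-abelian for n ≥ 3; Z(S_15) is trivial

Z(S_15) = {e}


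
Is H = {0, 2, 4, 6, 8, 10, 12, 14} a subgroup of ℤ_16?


Subgroup test for H = {0, 2, 4, 6, 8, 10, 12, 14} in (ℤ_16, +):
(1) 0 ∈ H? Yes
(2) Closure: for all a,b ∈ H, (a+b) mod 16 ∈ H? Yes
(3) Inverses: for all a ∈ H, -a mod 16 ∈ H? Yes

Yes, H is a subgroup of ℤ_16


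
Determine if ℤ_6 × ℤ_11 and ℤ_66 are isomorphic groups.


Comparing ℤ_6 × ℤ_11 and ℤ_66:
gcd(6,11) = 1, so ℤ_6 × ℤ_11 ≅ ℤ_66 (CRT)

Yes, ℤ_6 × ℤ_11 ≅ ℤ_66


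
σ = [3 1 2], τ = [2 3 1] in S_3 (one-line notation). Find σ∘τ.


σ∘τ: apply τ first, then σ
1 →τ 2 →σ 1
2 →τ 3 →σ 2
3 →τ 1 →σ 3

σ∘τ = [1 2 3]


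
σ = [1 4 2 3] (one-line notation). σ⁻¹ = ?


To find σ⁻¹, swap domain and range:
σ(1) = 1 → σ⁻¹(1) = 1
σ(2) = 4 → σ⁻¹(4) = 2
σ(3) = 2 → σ⁻¹(2) = 3
σ(4) = 3 → σ⁻¹(3) = 4

σ⁻¹ = [1 3 4 2]


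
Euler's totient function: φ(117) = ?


Factor n: 117 = 3^2 × 13
φ(n) = n · ∏(1 - 1/p) over distinct primes p | n
φ(117) = 117 · (1 - 1/3) · (1 - 1/13) = 72

φ(117) = 72


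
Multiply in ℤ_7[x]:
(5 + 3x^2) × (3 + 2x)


Expand and collect like terms; reduce coefficients mod 7:
x^0: 5·3 = 15 ≡ 1 (mod 7)
x^1: 5·2 + 0·3 = 10 ≡ 3 (mod 7)
x^2: 0·2 + 3·3 = 9 ≡ 2 (mod 7)
x^3: 3·2 = 6 ≡ 6 (mod 7)
Result: 1 + 3x + 2x^2 + 6x^3

f · g = 1 + 3x + 2x^2 + 6x^3


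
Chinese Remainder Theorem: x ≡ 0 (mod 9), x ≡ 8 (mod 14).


m₁ = 9, m₂ = 14, gcd = 1, so CRT applies. M = m₁·m₂ = 126
Let M₁ = M/m₁ = 14, M₂ = M/m₂ = 9
Find y₁ ≡ M₁⁻¹ (mod m₁): 14⁻¹ ≡ 2 (mod 9)
Find y₂ ≡ M₂⁻¹ (mod m₂): 9⁻¹ ≡ 11 (mod 14)
x = a₁·M₁·y₁ + a₂·M₂·y₂ = 0·14·2 + 8·9·11 = 792
Reduce mod 126: x ≡ 36
Check: 36 mod 9 = 0 ✓, 36 mod 14 = 8 ✓

x ≡ 36 (mod 126)


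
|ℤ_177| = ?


ℤ_n has n elements.

|ℤ_177| = 177


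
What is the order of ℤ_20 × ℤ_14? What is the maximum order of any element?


|ℤ_20 × ℤ_14| = 20 × 14 = 280
Max element order = lcm(20,14) = 140
Cyclic? No (gcd=2)

|ℤ_20×ℤ_14| = 280, max element order = 140


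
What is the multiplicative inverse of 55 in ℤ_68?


Use the extended Euclidean algorithm to write 1 = 55·s + 68·t; then s mod 68 is the inverse.
Euclidean algorithm:
  55 = 0·68 + 55
  68 = 1·55 + 13
  55 = 4·13 + 3
  13 = 4·3 + 1
  3 = 3·1 + 0
gcd(55,68) = 1
Back-substitution gives: 55·(-21) + 68·(17) = 1
So 55⁻¹ ≡ -21 ≡ 47 (mod 68)
Check: 55 × 47 = 2585 ≡ 1 (mod 68) ✓

55⁻¹ ≡ 47 (mod 68)


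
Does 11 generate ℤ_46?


g generates ℤ_n iff gcd(g, n) = 1
gcd(11, 46) = 1
Since gcd = 1, 11 is a generator.

Yes, 11 generates ℤ_46


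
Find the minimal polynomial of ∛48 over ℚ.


∛48 satisfies x³ - 48 = 0, irreducible over ℚ (no rational root; 48 is not a perfect cube)

Minimal polynomial: x³ - 48


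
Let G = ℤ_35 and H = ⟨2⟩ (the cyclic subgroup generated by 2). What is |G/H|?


|⟨2⟩| = n / gcd(2, 35) = 35 / 1 = 35
H is normal (ℤ_35 is abelian).
|G/H| = |G| / |H| = 35 / 35 = 1

|G/H| = 1


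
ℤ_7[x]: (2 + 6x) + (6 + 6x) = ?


Add coefficients mod 7:
x^0: 2 + 6 = 1 (mod 7)
x^1: 6 + 6 = 5 (mod 7)
Result: 1 + 5x

f + g = 1 + 5x


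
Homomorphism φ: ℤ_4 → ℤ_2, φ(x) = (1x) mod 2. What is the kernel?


Kernel = preimage of identity
ker(φ) = {x ∈ ℤ_4 : 1x ≡ 0 (mod 2)}. Since 2 | 4, φ is well-defined. The kernel is the cyclic subgroup ⟨2⟩ of ℤ_4 (order 2), i.e. {0, 2}

ker(φ) = {0, 2}


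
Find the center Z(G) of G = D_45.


Z(G) = {g ∈ G | gx = xg for all x ∈ G}
For odd n, Z(D_n) = {e}: no nontrivial rotation commutes with all reflections

Z(D_45) = {e}


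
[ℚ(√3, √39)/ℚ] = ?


[ℚ(√3,√39):ℚ] = [ℚ(√3,√39):ℚ(√3)]·[ℚ(√3):ℚ] = 2·2 = 4

[ℚ(√3, √39)/ℚ] = 4


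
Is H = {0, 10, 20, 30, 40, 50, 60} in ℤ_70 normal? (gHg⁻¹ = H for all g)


H = {0, 10, 20, 30, 40, 50, 60} in ℤ_70
ℤ_70 is abelian; every subgroup of an abelian group is normal

Yes, normal subgroup


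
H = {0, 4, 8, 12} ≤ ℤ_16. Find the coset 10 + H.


10 + H = {10 + h (mod 16) : h ∈ H}
10+0=10, 10+4=14, 10+8=2, 10+12=6
10 + H = {2, 6, 10, 14} = 2 + H

10 + H = {2, 6, 10, 14}


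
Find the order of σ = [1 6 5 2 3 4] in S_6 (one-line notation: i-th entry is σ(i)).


Cycle decomposition: (2 6 4) (3 5)
Cycle lengths: 3, 2
Order = lcm(3, 2) = 6

ord(σ) = 6


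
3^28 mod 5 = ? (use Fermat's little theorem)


Fermat's little theorem: if p is prime and gcd(a,p)=1, then a^(p-1) ≡ 1 (mod p)
p = 5 is prime, gcd(3,5) = 1
Reduce exponent: 28 mod 4 = 0
So 3^28 ≡ 3^0 (mod 5)
3^0 = 1

3^28 ≡ 1 (mod 5)
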